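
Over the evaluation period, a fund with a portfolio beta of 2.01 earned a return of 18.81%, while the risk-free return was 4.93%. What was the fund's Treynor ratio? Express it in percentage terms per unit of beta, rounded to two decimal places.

Treynor = (R_P − R_f) / β_P = (18.81% − 4.93%) / 2.0100 = 13.88% / 2.0100 = 6.91%

6.91%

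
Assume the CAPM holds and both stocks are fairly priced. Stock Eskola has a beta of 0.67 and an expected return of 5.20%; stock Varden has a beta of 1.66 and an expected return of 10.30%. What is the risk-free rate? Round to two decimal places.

Both satisfy E(R) = R_f + β·MRP, so the slope of the SML is
MRP = (10.30% − 5.20%) / (1.66 − 0.67) = 5.10% / 0.99 = 5.1515%
R_f = E(R_Eskola) − β_Eskola·MRP = 5.20% − 0.67 × 5.1515% = 1.7485%

1.75%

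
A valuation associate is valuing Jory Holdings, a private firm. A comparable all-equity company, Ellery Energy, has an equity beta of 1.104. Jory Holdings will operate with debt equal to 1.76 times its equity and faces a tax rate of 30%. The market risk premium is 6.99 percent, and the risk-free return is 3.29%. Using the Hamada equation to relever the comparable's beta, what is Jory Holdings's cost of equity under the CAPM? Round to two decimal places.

20.51%

β_L = β_U × [1 + (1 − t)(D/E)] = 1.104 × [1 + (1 − 0.30) × 1.76]
    = 1.104 × [1 + 0.70 × 1.76] = 1.104 × 2.2320 = 2.4641
E(R) = R_f + β_L × MRP = 3.29% + 2.4641 × 6.99% = 20.51%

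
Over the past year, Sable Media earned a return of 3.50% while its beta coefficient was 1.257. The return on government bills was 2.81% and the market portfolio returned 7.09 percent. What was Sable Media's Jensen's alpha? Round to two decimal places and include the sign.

Market excess return = 7.09% − 2.81% = 4.28%
CAPM benchmark = R_f + β(R_m − R_f) = 2.81% + 1.257 × 4.28% = 8.18996%
α = actual − benchmark = 3.50% − 8.18996% = -4.69%

-4.69%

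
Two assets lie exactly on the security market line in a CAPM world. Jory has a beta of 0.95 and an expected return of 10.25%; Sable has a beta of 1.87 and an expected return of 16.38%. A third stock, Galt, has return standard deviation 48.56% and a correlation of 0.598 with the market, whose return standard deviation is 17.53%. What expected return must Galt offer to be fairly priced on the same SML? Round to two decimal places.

MRP = (16.38% − 10.25%) / (1.87 − 0.95) = 6.6630%
R_f = 10.25% − 0.95 × 6.6630% = 3.9202%
β_Galt = ρ·σ_i/σ_m = 0.598 × 48.56 / 17.53 = 1.6565
E(R_Galt) = R_f + β × MRP = 3.9202% + 1.6565 × 6.6630% = 14.96%

14.96%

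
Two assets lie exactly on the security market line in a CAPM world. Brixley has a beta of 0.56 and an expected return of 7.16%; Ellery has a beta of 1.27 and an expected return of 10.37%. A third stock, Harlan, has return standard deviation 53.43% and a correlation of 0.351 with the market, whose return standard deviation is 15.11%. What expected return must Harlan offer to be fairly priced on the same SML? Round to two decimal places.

MRP = (10.37% − 7.16%) / (1.27 − 0.56) = 4.5211%
R_f = 7.16% − 0.56 × 4.5211% = 4.6282%
β_Harlan = ρ·σ_i/σ_m = 0.351 × 53.43 / 15.11 = 1.2412
E(R_Harlan) = R_f + β × MRP = 4.6282% + 1.2412 × 4.5211% = 10.24%

10.24%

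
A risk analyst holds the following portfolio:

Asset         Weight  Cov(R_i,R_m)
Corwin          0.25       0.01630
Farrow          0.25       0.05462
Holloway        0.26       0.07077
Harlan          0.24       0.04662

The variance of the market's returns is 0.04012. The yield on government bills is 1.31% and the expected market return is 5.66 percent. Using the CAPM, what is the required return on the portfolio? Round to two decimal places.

6.44%

β_Corwin = 0.01630 / 0.04012 = 0.4063
β_Farrow = 0.05462 / 0.04012 = 1.3614
β_Holloway = 0.07077 / 0.04012 = 1.7640
β_Harlan = 0.04662 / 0.04012 = 1.1620
β_P = Σ w_i β_i = 0.25×0.4063 + 0.25×1.3614 + 0.26×1.7640 + 0.24×1.1620 = 1.1794
MRP = 5.66% − 1.31% = 4.35%
E(R_P) = R_f + β_P × MRP = 1.31% + 1.1794 × 4.35% = 6.44%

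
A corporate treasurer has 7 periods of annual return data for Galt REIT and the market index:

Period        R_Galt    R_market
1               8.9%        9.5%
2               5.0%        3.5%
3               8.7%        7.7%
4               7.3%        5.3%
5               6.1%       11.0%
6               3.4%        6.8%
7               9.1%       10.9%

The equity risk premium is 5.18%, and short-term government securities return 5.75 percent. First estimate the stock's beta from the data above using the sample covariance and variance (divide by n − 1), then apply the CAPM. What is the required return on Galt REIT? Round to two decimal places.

7.69%

Mean R_i = (8.9 + 5.0 + 8.7 + 7.3 + 6.1 + 3.4 + 9.1) / 7 = 6.9286%
Mean R_m = (9.5 + 3.5 + 7.7 + 5.3 + 11.0 + 6.8 + 10.9) / 7 = 7.8143%
Σ(R_i − R̄_i)(R_m − R̄_m) = 18.1471  ⇒  Cov = 18.1471 / 6 = 3.0245
Σ(R_m − R̄_m)² = 48.4886  ⇒  Var(R_m) = 48.4886 / 6 = 8.0814
β = Cov / Var(R_m) = 3.0245 / 8.0814 = 0.3743
E(R) = R_f + β × MRP = 5.75% + 0.3743 × 5.18% = 7.69%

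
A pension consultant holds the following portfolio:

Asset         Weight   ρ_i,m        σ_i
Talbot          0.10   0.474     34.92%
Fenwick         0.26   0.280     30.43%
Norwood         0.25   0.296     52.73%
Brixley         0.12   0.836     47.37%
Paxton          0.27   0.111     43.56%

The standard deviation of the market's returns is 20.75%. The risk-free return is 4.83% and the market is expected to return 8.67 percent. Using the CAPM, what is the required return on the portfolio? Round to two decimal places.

β_Talbot = 0.474 × 34.92% / 20.75% = 0.7977
β_Fenwick = 0.280 × 30.43% / 20.75% = 0.4106
β_Norwood = 0.296 × 52.73% / 20.75% = 0.7522
β_Brixley = 0.836 × 47.37% / 20.75% = 1.9085
β_Paxton = 0.111 × 43.56% / 20.75% = 0.2330
β_P = Σ w_i β_i = 0.10×0.7977 + 0.26×0.4106 + 0.25×0.7522 + 0.12×1.9085 + 0.27×0.2330 = 0.6665
MRP = 8.67% − 4.83% = 3.84%
E(R_P) = R_f + β_P × MRP = 4.83% + 0.6665 × 3.84% = 7.39%

7.39%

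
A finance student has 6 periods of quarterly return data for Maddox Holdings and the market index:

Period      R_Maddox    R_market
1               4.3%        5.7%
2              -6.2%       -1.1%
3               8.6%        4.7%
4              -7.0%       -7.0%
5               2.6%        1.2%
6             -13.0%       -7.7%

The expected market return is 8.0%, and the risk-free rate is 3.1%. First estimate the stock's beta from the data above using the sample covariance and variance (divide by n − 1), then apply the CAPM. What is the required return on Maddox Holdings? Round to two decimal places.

Mean R_i = (4.3 − 6.2 + 8.6 − 7.0 + 2.6 − 13.0) / 6 = -1.7833%
Mean R_m = (5.7 − 1.1 + 4.7 − 7.0 + 1.2 − 7.7) / 6 = -0.7000%
Σ(R_i − R̄_i)(R_m − R̄_m) = 216.4800  ⇒  Cov = 216.4800 / 5 = 43.2960
Σ(R_m − R̄_m)² = 162.5800  ⇒  Var(R_m) = 162.5800 / 5 = 32.5160
β = Cov / Var(R_m) = 43.2960 / 32.5160 = 1.3315
MRP = 8.0% − 3.1% = 4.90%
E(R) = R_f + β × MRP = 3.1% + 1.3315 × 4.9% = 9.62%

9.62%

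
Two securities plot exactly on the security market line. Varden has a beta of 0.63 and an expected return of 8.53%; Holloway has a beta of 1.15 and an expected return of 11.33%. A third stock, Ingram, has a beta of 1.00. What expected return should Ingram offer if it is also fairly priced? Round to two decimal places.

MRP (SML slope) = (11.33% − 8.53%) / (1.15 − 0.63) = 2.80% / 0.52 = 5.3846%
R_f (intercept) = 8.53% − 0.63 × 5.3846% = 5.1377%
E(R_Ingram) = R_f + β × MRP = 5.1377% + 1.00 × 5.3846% = 10.52%

10.52%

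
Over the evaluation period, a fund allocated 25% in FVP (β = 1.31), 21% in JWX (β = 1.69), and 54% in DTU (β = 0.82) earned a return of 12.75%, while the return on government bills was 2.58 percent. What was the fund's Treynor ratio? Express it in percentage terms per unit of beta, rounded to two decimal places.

β_P = 0.25×1.31 + 0.21×1.69 + 0.54×0.82 = 1.1252
Treynor = (R_P − R_f) / β_P = (12.75% − 2.58%) / 1.1252 = 10.17% / 1.1252 = 9.04%

9.04%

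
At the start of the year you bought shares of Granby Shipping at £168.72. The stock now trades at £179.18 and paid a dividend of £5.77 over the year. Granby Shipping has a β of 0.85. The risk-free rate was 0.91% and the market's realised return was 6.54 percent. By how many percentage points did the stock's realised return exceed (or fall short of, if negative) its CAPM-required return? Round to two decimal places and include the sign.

+3.92%

Realised HPR = (P1 + D1 − P0) / P0 = (179.18 + 5.77 − 168.72) / 168.72 = 16.23 / 168.72 = 9.6195%
MRP = 6.54% − 0.91% = 5.63%
CAPM required = R_f + β·MRP = 0.91% + 0.85 × 5.63% = 5.6955%
α = realised − required = 9.6195% − 5.6955% = +3.92%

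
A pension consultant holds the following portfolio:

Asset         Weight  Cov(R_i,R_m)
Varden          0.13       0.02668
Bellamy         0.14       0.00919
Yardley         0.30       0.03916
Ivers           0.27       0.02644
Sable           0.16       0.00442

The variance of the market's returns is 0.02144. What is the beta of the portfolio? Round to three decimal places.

1.136

β_Varden = 0.02668 / 0.02144 = 1.2444
β_Bellamy = 0.00919 / 0.02144 = 0.4286
β_Yardley = 0.03916 / 0.02144 = 1.8265
β_Ivers = 0.02644 / 0.02144 = 1.2332
β_Sable = 0.00442 / 0.02144 = 0.2062
β_P = Σ w_i β_i = 0.13×1.2444 + 0.14×0.4286 + 0.30×1.8265 + 0.27×1.2332 + 0.16×0.2062 = 1.1357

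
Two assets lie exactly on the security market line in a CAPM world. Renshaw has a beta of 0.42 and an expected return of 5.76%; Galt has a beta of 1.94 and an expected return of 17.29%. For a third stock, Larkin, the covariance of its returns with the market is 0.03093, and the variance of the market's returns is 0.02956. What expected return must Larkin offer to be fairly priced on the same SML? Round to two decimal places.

10.51%

MRP = (17.29% − 5.76%) / (1.94 − 0.42) = 7.5855%
R_f = 5.76% − 0.42 × 7.5855% = 2.5741%
β_Larkin = Cov / Var(R_m) = 0.03093 / 0.02956 = 1.0463
E(R_Larkin) = R_f + β × MRP = 2.5741% + 1.0463 × 7.5855% = 10.51%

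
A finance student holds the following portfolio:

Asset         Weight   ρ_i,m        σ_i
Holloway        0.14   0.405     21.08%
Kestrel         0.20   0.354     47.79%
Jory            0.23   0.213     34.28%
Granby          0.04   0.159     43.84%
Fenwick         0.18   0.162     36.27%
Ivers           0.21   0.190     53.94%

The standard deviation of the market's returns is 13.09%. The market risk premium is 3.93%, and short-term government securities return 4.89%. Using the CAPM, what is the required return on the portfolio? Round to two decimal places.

7.82%

β_Holloway = 0.405 × 21.08% / 13.09% = 0.6522
β_Kestrel = 0.354 × 47.79% / 13.09% = 1.2924
β_Jory = 0.213 × 34.28% / 13.09% = 0.5578
β_Granby = 0.159 × 43.84% / 13.09% = 0.5325
β_Fenwick = 0.162 × 36.27% / 13.09% = 0.4489
β_Ivers = 0.190 × 53.94% / 13.09% = 0.7829
β_P = Σ w_i β_i = 0.14×0.6522 + 0.20×1.2924 + 0.23×0.5578 + 0.04×0.5325 + 0.18×0.4489 + 0.21×0.7829 = 0.7446
E(R_P) = R_f + β_P × MRP = 4.89% + 0.7446 × 3.93% = 7.82%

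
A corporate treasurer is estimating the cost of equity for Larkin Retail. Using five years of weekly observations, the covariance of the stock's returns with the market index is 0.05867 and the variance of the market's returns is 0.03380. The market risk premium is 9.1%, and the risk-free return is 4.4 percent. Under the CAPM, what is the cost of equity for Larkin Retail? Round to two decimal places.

20.20%

β = Cov(R_i, R_m) / Var(R_m) = 0.05867 / 0.03380 = 1.7358
E(R) = R_f + β × MRP = 4.4% + 1.7358 × 9.1% = 20.20%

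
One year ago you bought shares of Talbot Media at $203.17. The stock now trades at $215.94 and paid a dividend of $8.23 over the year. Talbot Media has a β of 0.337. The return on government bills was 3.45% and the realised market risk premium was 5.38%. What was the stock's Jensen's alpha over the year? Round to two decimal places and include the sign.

Realised HPR = (P1 + D1 − P0) / P0 = (215.94 + 8.23 − 203.17) / 203.17 = 21.00 / 203.17 = 10.3362%
CAPM required = R_f + β·MRP = 3.45% + 0.337 × 5.38% = 5.26306%
α = realised − required = 10.3362% − 5.26306% = +5.07%

+5.07%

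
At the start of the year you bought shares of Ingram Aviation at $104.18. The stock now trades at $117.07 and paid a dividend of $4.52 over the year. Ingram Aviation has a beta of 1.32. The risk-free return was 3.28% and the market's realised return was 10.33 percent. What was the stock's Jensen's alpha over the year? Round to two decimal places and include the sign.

Realised HPR = (P1 + D1 − P0) / P0 = (117.07 + 4.52 − 104.18) / 104.18 = 17.41 / 104.18 = 16.7115%
MRP = 10.33% − 3.28% = 7.05%
CAPM required = R_f + β·MRP = 3.28% + 1.32 × 7.05% = 12.5860%
α = realised − required = 16.7115% − 12.5860% = +4.13%

+4.13%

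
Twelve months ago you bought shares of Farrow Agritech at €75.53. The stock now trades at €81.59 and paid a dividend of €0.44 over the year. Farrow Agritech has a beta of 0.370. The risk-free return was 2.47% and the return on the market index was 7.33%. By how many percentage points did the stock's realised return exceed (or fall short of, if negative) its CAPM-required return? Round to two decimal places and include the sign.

+4.34%

Realised HPR = (P1 + D1 − P0) / P0 = (81.59 + 0.44 − 75.53) / 75.53 = 6.50 / 75.53 = 8.6059%
MRP = 7.33% − 2.47% = 4.86%
CAPM required = R_f + β·MRP = 2.47% + 0.370 × 4.86% = 4.26820%
α = realised − required = 8.6059% − 4.26820% = +4.34%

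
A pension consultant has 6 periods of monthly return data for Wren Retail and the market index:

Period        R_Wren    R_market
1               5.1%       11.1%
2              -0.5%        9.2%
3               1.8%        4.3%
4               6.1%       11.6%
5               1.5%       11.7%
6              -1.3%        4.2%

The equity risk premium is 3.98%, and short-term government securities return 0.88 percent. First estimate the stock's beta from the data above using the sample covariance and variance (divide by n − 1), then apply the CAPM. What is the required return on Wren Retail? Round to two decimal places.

Mean R_i = (5.1 − 0.5 + 1.8 + 6.1 + 1.5 − 1.3) / 6 = 2.1167%
Mean R_m = (11.1 + 9.2 + 4.3 + 11.6 + 11.7 + 4.2) / 6 = 8.6833%
Σ(R_i − R̄_i)(R_m − R̄_m) = 32.3217  ⇒  Cov = 32.3217 / 5 = 6.4643
Σ(R_m − R̄_m)² = 63.0283  ⇒  Var(R_m) = 63.0283 / 5 = 12.6057
β = Cov / Var(R_m) = 6.4643 / 12.6057 = 0.5128
E(R) = R_f + β × MRP = 0.88% + 0.5128 × 3.98% = 2.92%

2.92%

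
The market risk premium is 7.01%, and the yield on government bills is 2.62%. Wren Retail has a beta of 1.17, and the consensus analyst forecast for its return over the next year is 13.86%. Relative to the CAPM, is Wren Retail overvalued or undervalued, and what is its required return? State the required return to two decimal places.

Required return = R_f + β·MRP = 2.62% + 1.17 × 7.01% = 10.82%
Forecast 13.86% > required 10.82% → the stock plots above the SML → undervalued.

Undervalued; required return 10.82%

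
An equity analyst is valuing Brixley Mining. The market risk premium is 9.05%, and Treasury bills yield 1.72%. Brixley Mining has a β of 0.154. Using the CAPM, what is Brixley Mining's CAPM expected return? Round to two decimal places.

3.11%

E(R) = R_f + β × MRP = 1.72% + 0.154 × 9.05% = 3.11%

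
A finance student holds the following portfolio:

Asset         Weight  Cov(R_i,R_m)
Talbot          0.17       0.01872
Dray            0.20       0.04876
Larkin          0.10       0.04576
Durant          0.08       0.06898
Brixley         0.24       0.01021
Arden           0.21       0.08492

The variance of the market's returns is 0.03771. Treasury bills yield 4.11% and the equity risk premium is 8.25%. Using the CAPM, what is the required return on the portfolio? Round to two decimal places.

13.59%

β_Talbot = 0.01872 / 0.03771 = 0.4964
β_Dray = 0.04876 / 0.03771 = 1.2930
β_Larkin = 0.04576 / 0.03771 = 1.2135
β_Durant = 0.06898 / 0.03771 = 1.8292
β_Brixley = 0.01021 / 0.03771 = 0.2708
β_Arden = 0.08492 / 0.03771 = 2.2519
β_P = Σ w_i β_i = 0.17×0.4964 + 0.20×1.2930 + 0.10×1.2135 + 0.08×1.8292 + 0.24×0.2708 + 0.21×2.2519 = 1.1486
E(R_P) = R_f + β_P × MRP = 4.11% + 1.1486 × 8.25% = 13.59%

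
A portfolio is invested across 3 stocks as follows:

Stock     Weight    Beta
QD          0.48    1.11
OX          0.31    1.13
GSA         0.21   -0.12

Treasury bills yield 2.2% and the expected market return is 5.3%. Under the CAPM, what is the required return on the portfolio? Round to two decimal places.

β_P = Σ w_i β_i = 0.48×1.11 + 0.31×1.13 + 0.21×-0.12 = 0.8579
MRP = 5.3% − 2.2% = 3.10%
E(R_P) = R_f + β_P × MRP = 2.2% + 0.8579 × 3.1% = 4.86%

4.86%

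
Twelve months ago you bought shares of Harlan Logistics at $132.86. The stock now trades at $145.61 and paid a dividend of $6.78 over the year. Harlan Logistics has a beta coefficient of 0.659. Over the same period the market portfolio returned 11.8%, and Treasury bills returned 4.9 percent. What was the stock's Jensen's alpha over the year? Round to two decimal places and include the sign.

+5.25%

Realised HPR = (P1 + D1 − P0) / P0 = (145.61 + 6.78 − 132.86) / 132.86 = 19.53 / 132.86 = 14.6997%
MRP = 11.8% − 4.9% = 6.90%
CAPM required = R_f + β·MRP = 4.9% + 0.659 × 6.9% = 9.4471%
α = realised − required = 14.6997% − 9.4471% = +5.25%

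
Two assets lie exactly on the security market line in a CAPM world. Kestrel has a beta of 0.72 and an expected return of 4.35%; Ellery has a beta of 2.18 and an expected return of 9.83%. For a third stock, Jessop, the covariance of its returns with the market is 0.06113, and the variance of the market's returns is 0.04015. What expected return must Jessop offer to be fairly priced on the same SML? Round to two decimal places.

MRP = (9.83% − 4.35%) / (2.18 − 0.72) = 3.7534%
R_f = 4.35% − 0.72 × 3.7534% = 1.6476%
β_Jessop = Cov / Var(R_m) = 0.06113 / 0.04015 = 1.5225
E(R_Jessop) = R_f + β × MRP = 1.6476% + 1.5225 × 3.7534% = 7.36%

7.36%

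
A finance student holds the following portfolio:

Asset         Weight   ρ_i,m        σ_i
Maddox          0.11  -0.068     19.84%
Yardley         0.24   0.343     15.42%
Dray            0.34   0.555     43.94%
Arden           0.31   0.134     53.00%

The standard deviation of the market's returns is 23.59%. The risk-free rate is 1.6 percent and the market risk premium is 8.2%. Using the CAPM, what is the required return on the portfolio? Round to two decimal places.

5.64%

β_Maddox = -0.068 × 19.84% / 23.59% = -0.0572
β_Yardley = 0.343 × 15.42% / 23.59% = 0.2242
β_Dray = 0.555 × 43.94% / 23.59% = 1.0338
β_Arden = 0.134 × 53.00% / 23.59% = 0.3011
β_P = Σ w_i β_i = 0.11×-0.0572 + 0.24×0.2242 + 0.34×1.0338 + 0.31×0.3011 = 0.4923
E(R_P) = R_f + β_P × MRP = 1.6% + 0.4923 × 8.2% = 5.64%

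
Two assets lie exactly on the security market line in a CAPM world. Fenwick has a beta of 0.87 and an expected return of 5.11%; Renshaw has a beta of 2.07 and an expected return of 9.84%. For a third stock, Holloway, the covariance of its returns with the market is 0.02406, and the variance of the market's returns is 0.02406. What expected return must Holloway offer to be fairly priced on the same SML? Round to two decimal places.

MRP = (9.84% − 5.11%) / (2.07 − 0.87) = 3.9417%
R_f = 5.11% − 0.87 × 3.9417% = 1.6807%
β_Holloway = Cov / Var(R_m) = 0.02406 / 0.02406 = 1.0000
E(R_Holloway) = R_f + β × MRP = 1.6807% + 1.0000 × 3.9417% = 5.62%

5.62%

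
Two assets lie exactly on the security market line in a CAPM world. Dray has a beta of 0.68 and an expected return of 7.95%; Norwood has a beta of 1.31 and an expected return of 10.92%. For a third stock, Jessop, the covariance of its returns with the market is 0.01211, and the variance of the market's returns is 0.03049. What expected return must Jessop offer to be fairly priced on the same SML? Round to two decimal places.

6.62%

MRP = (10.92% − 7.95%) / (1.31 − 0.68) = 4.7143%
R_f = 7.95% − 0.68 × 4.7143% = 4.7443%
β_Jessop = Cov / Var(R_m) = 0.01211 / 0.03049 = 0.3972
E(R_Jessop) = R_f + β × MRP = 4.7443% + 0.3972 × 4.7143% = 6.62%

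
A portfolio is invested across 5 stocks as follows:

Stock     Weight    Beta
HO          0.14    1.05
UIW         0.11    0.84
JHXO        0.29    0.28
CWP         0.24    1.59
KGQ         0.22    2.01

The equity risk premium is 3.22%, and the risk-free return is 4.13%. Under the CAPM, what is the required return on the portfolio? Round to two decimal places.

β_P = Σ w_i β_i = 0.14×1.05 + 0.11×0.84 + 0.29×0.28 + 0.24×1.59 + 0.22×2.01 = 1.1444
E(R_P) = R_f + β_P × MRP = 4.13% + 1.1444 × 3.22% = 7.81%

7.81%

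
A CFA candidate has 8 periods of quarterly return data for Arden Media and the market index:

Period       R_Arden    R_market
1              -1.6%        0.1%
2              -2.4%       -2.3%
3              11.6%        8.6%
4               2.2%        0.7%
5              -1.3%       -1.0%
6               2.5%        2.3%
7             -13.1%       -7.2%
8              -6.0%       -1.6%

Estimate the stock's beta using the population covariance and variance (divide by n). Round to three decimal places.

Mean R_i = (-1.6 − 2.4 + 11.6 + 2.2 − 1.3 + 2.5 − 13.1 − 6.0) / 8 = -1.0125%
Mean R_m = (0.1 − 2.3 + 8.6 + 0.7 − 1.0 + 2.3 − 7.2 − 1.6) / 8 = -0.0500%
Σ(R_i − R̄_i)(R_m − R̄_m) = 217.2250  ⇒  Cov = 217.2250 / 8 = 27.1531
Σ(R_m − R̄_m)² = 140.4200  ⇒  Var(R_m) = 140.4200 / 8 = 17.5525
β = Cov / Var(R_m) = 27.1531 / 17.5525 = 1.5470

1.547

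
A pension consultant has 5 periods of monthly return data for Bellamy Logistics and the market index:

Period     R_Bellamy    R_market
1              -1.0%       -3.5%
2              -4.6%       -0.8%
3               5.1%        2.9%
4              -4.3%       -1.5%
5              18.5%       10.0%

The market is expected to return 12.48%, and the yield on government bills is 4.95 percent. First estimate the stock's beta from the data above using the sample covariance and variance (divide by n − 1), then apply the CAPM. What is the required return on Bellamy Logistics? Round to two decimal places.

Mean R_i = (-1.0 − 4.6 + 5.1 − 4.3 + 18.5) / 5 = 2.7400%
Mean R_m = (-3.5 − 0.8 + 2.9 − 1.5 + 10.0) / 5 = 1.4200%
Σ(R_i − R̄_i)(R_m − R̄_m) = 193.9660  ⇒  Cov = 193.9660 / 4 = 48.4915
Σ(R_m − R̄_m)² = 113.4680  ⇒  Var(R_m) = 113.4680 / 4 = 28.3670
β = Cov / Var(R_m) = 48.4915 / 28.3670 = 1.7094
MRP = 12.48% − 4.95% = 7.53%
E(R) = R_f + β × MRP = 4.95% + 1.7094 × 7.53% = 17.82%

17.82%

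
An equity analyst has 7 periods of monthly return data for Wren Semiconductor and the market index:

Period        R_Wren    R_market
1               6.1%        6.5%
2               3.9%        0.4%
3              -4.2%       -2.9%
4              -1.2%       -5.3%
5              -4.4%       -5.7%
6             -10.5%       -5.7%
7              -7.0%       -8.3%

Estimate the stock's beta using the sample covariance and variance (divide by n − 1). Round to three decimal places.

1.007

Mean R_i = (6.1 + 3.9 − 4.2 − 1.2 − 4.4 − 10.5 − 7.0) / 7 = -2.4714%
Mean R_m = (6.5 + 0.4 − 2.9 − 5.3 − 5.7 − 5.7 − 8.3) / 7 = -3.0000%
Σ(R_i − R̄_i)(R_m − R̄_m) = 150.8800  ⇒  Cov = 150.8800 / 6 = 25.1467
Σ(R_m − R̄_m)² = 149.7800  ⇒  Var(R_m) = 149.7800 / 6 = 24.9633
β = Cov / Var(R_m) = 25.1467 / 24.9633 = 1.0073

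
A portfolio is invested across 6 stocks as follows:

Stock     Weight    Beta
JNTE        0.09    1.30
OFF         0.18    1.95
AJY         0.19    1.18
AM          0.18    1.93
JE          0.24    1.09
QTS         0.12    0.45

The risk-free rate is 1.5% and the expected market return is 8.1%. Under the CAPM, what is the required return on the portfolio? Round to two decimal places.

10.44%

β_P = Σ w_i β_i = 0.09×1.30 + 0.18×1.95 + 0.19×1.18 + 0.18×1.93 + 0.24×1.09 + 0.12×0.45 = 1.3552
MRP = 8.1% − 1.5% = 6.60%
E(R_P) = R_f + β_P × MRP = 1.5% + 1.3552 × 6.6% = 10.44%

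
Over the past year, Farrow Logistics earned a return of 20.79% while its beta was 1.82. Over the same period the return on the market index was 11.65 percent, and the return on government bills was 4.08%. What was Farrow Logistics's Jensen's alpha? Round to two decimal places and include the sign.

Market excess return = 11.65% − 4.08% = 7.57%
CAPM benchmark = R_f + β(R_m − R_f) = 4.08% + 1.82 × 7.57% = 17.8574%
α = actual − benchmark = 20.79% − 17.8574% = +2.93%

+2.93%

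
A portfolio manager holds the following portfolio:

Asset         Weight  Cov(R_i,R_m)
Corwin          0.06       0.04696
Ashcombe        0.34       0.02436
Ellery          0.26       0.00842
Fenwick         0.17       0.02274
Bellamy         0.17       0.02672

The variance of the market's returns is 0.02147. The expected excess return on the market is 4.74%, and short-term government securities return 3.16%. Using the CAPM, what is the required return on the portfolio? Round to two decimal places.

β_Corwin = 0.04696 / 0.02147 = 2.1872
β_Ashcombe = 0.02436 / 0.02147 = 1.1346
β_Ellery = 0.00842 / 0.02147 = 0.3922
β_Fenwick = 0.02274 / 0.02147 = 1.0592
β_Bellamy = 0.02672 / 0.02147 = 1.2445
β_P = Σ w_i β_i = 0.06×2.1872 + 0.34×1.1346 + 0.26×0.3922 + 0.17×1.0592 + 0.17×1.2445 = 1.0106
E(R_P) = R_f + β_P × MRP = 3.16% + 1.0106 × 4.74% = 7.95%

7.95%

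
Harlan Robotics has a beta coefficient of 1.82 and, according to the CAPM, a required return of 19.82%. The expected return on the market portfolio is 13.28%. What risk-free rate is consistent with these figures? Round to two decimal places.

5.30%

E(R) = R_f + β(E(R_m) − R_f) = R_f(1 − β) + β·E(R_m)
19.82% = R_f × (1 − 1.82) + 1.82 × 13.28%
19.82% = R_f × -0.82 + 24.1696%
R_f = (19.82% − 24.1696%) / -0.82 = 5.30%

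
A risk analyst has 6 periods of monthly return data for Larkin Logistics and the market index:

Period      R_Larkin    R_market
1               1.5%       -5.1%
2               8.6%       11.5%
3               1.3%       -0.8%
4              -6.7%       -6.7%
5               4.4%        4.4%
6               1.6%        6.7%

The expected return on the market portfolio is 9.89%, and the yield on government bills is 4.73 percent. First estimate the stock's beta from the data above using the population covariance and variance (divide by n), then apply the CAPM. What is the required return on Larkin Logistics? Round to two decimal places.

7.75%

Mean R_i = (1.5 + 8.6 + 1.3 − 6.7 + 4.4 + 1.6) / 6 = 1.7833%
Mean R_m = (-5.1 + 11.5 − 0.8 − 6.7 + 4.4 + 6.7) / 6 = 1.6667%
Σ(R_i − R̄_i)(R_m − R̄_m) = 147.3467  ⇒  Cov = 147.3467 / 6 = 24.5578
Σ(R_m − R̄_m)² = 251.3733  ⇒  Var(R_m) = 251.3733 / 6 = 41.8956
β = Cov / Var(R_m) = 24.5578 / 41.8956 = 0.5862
MRP = 9.89% − 4.73% = 5.16%
E(R) = R_f + β × MRP = 4.73% + 0.5862 × 5.16% = 7.75%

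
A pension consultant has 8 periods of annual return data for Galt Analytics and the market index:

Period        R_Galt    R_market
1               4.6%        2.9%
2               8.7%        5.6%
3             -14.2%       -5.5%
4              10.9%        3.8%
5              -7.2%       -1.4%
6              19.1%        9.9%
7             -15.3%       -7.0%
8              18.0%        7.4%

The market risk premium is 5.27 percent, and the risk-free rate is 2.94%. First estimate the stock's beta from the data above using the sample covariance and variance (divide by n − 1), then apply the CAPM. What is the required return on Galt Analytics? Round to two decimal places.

Mean R_i = (4.6 + 8.7 − 14.2 + 10.9 − 7.2 + 19.1 − 15.3 + 18.0) / 8 = 3.0750%
Mean R_m = (2.9 + 5.6 − 5.5 + 3.8 − 1.4 + 9.9 − 7.0 + 7.4) / 8 = 1.9625%
Σ(R_i − R̄_i)(R_m − R̄_m) = 572.7725  ⇒  Cov = 572.7725 / 7 = 81.8246
Σ(R_m − R̄_m)² = 257.3788  ⇒  Var(R_m) = 257.3788 / 7 = 36.7684
β = Cov / Var(R_m) = 81.8246 / 36.7684 = 2.2254
E(R) = R_f + β × MRP = 2.94% + 2.2254 × 5.27% = 14.67%

14.67%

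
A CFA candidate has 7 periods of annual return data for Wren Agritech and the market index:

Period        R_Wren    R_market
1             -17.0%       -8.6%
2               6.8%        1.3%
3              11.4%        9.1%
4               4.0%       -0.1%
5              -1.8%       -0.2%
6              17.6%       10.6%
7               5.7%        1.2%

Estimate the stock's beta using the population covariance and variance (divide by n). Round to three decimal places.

Mean R_i = (-17.0 + 6.8 + 11.4 + 4.0 − 1.8 + 17.6 + 5.7) / 7 = 3.8143%
Mean R_m = (-8.6 + 1.3 + 9.1 − 0.1 − 0.2 + 10.6 + 1.2) / 7 = 1.9000%
Σ(R_i − R̄_i)(R_m − R̄_m) = 401.4100  ⇒  Cov = 401.4100 / 7 = 57.3443
Σ(R_m − R̄_m)² = 247.0400  ⇒  Var(R_m) = 247.0400 / 7 = 35.2914
β = Cov / Var(R_m) = 57.3443 / 35.2914 = 1.6249

1.625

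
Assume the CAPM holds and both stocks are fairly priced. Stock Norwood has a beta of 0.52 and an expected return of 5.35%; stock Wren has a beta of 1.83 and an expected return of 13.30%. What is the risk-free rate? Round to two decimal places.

2.19%

Both satisfy E(R) = R_f + β·MRP, so the slope of the SML is
MRP = (13.30% − 5.35%) / (1.83 − 0.52) = 7.95% / 1.31 = 6.0687%
R_f = E(R_Norwood) − β_Norwood·MRP = 5.35% − 0.52 × 6.0687% = 2.1943%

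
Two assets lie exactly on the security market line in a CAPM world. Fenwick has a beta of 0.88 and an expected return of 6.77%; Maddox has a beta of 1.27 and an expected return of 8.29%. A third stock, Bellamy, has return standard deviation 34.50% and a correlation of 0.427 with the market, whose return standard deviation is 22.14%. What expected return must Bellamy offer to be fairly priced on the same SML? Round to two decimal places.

5.93%

MRP = (8.29% − 6.77%) / (1.27 − 0.88) = 3.8974%
R_f = 6.77% − 0.88 × 3.8974% = 3.3403%
β_Bellamy = ρ·σ_i/σ_m = 0.427 × 34.50 / 22.14 = 0.6654
E(R_Bellamy) = R_f + β × MRP = 3.3403% + 0.6654 × 3.8974% = 5.93%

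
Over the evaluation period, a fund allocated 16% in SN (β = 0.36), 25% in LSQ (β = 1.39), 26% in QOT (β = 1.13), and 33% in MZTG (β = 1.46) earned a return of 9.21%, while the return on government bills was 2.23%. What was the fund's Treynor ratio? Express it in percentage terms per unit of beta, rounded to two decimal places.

5.91%

β_P = 0.16×0.36 + 0.25×1.39 + 0.26×1.13 + 0.33×1.46 = 1.1807
Treynor = (R_P − R_f) / β_P = (9.21% − 2.23%) / 1.1807 = 6.98% / 1.1807 = 5.91%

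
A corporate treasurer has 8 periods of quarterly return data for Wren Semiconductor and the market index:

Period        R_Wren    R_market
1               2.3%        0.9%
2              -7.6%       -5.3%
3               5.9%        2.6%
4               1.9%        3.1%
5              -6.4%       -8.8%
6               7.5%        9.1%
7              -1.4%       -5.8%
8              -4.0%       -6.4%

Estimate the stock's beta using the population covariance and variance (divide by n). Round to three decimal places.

0.825

Mean R_i = (2.3 − 7.6 + 5.9 + 1.9 − 6.4 + 7.5 − 1.4 − 4.0) / 8 = -0.2250%
Mean R_m = (0.9 − 5.3 + 2.6 + 3.1 − 8.8 + 9.1 − 5.8 − 6.4) / 8 = -1.3250%
Σ(R_i − R̄_i)(R_m − R̄_m) = 219.4850  ⇒  Cov = 219.4850 / 8 = 27.4356
Σ(R_m − R̄_m)² = 266.0750  ⇒  Var(R_m) = 266.0750 / 8 = 33.2594
β = Cov / Var(R_m) = 27.4356 / 33.2594 = 0.8249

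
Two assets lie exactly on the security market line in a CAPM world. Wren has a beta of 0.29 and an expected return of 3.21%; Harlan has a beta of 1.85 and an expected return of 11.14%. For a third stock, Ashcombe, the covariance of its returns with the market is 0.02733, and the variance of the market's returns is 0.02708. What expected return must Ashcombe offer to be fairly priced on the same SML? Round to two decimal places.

MRP = (11.14% − 3.21%) / (1.85 − 0.29) = 5.0833%
R_f = 3.21% − 0.29 × 5.0833% = 1.7358%
β_Ashcombe = Cov / Var(R_m) = 0.02733 / 0.02708 = 1.0092
E(R_Ashcombe) = R_f + β × MRP = 1.7358% + 1.0092 × 5.0833% = 6.87%

6.87%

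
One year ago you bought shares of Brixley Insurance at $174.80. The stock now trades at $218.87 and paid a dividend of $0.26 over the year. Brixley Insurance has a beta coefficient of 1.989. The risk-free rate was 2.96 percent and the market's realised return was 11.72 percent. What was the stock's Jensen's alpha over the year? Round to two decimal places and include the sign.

+4.98%

Realised HPR = (P1 + D1 − P0) / P0 = (218.87 + 0.26 − 174.80) / 174.80 = 44.33 / 174.80 = 25.3604%
MRP = 11.72% − 2.96% = 8.76%
CAPM required = R_f + β·MRP = 2.96% + 1.989 × 8.76% = 20.38364%
α = realised − required = 25.3604% − 20.38364% = +4.98%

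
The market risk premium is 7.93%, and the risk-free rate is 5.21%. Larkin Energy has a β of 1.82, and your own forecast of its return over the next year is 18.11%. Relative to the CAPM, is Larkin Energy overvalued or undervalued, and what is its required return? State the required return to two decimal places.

Required return = R_f + β·MRP = 5.21% + 1.82 × 7.93% = 19.64%
Forecast 18.11% < required 19.64% → the stock plots below the SML → overvalued.

Overvalued; required return 19.64%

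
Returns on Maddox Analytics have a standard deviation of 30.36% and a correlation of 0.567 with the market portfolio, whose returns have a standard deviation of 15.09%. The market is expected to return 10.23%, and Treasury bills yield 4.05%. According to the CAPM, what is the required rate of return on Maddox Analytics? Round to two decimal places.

11.10%

β = ρ × σ_i / σ_m = 0.567 × 30.36% / 15.09% = 1.1408
MRP = 10.23% − 4.05% = 6.18%
E(R) = 4.05% + 1.1408 × 6.18% = 11.10%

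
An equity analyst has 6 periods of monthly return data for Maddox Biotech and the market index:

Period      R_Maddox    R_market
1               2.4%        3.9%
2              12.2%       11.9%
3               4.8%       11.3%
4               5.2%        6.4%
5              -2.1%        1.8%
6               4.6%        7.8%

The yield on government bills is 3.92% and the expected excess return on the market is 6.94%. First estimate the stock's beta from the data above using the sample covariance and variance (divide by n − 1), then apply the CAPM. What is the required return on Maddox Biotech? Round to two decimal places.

10.82%

Mean R_i = (2.4 + 12.2 + 4.8 + 5.2 − 2.1 + 4.6) / 6 = 4.5167%
Mean R_m = (3.9 + 11.9 + 11.3 + 6.4 + 1.8 + 7.8) / 6 = 7.1833%
Σ(R_i − R̄_i)(R_m − R̄_m) = 79.4917  ⇒  Cov = 79.4917 / 5 = 15.8983
Σ(R_m − R̄_m)² = 79.9483  ⇒  Var(R_m) = 79.9483 / 5 = 15.9897
β = Cov / Var(R_m) = 15.8983 / 15.9897 = 0.9943
E(R) = R_f + β × MRP = 3.92% + 0.9943 × 6.94% = 10.82%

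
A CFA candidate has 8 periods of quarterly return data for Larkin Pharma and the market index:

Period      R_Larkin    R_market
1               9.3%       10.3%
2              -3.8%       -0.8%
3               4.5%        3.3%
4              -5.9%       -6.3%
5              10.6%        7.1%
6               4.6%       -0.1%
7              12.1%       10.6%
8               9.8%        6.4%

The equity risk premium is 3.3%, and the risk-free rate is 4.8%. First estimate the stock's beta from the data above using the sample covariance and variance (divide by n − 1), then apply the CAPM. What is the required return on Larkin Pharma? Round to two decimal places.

8.30%

Mean R_i = (9.3 − 3.8 + 4.5 − 5.9 + 10.6 + 4.6 + 12.1 + 9.8) / 8 = 5.1500%
Mean R_m = (10.3 − 0.8 + 3.3 − 6.3 + 7.1 − 0.1 + 10.6 + 6.4) / 8 = 3.8125%
Σ(R_i − R̄_i)(R_m − R̄_m) = 259.5550  ⇒  Cov = 259.5550 / 7 = 37.0793
Σ(R_m − R̄_m)² = 244.7688  ⇒  Var(R_m) = 244.7688 / 7 = 34.9670
β = Cov / Var(R_m) = 37.0793 / 34.9670 = 1.0604
E(R) = R_f + β × MRP = 4.8% + 1.0604 × 3.3% = 8.30%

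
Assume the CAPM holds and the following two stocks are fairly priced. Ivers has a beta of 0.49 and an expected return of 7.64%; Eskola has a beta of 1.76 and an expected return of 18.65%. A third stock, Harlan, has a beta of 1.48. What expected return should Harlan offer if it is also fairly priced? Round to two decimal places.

MRP (SML slope) = (18.65% − 7.64%) / (1.76 − 0.49) = 11.01% / 1.27 = 8.6693%
R_f (intercept) = 7.64% − 0.49 × 8.6693% = 3.3920%
E(R_Harlan) = R_f + β × MRP = 3.3920% + 1.48 × 8.6693% = 16.22%

16.22%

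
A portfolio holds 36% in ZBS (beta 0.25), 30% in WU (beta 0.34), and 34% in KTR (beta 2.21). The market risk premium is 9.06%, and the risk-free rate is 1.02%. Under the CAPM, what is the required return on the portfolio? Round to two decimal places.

9.57%

β_P = Σ w_i β_i = 0.36×0.25 + 0.30×0.34 + 0.34×2.21 = 0.9434
E(R_P) = R_f + β_P × MRP = 1.02% + 0.9434 × 9.06% = 9.57%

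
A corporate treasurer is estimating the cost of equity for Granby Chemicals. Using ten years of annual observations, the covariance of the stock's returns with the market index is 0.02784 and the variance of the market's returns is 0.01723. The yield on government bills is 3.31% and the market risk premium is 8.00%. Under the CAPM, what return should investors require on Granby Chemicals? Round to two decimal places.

β = Cov(R_i, R_m) / Var(R_m) = 0.02784 / 0.01723 = 1.6158
E(R) = R_f + β × MRP = 3.31% + 1.6158 × 8.00% = 16.24%

16.24%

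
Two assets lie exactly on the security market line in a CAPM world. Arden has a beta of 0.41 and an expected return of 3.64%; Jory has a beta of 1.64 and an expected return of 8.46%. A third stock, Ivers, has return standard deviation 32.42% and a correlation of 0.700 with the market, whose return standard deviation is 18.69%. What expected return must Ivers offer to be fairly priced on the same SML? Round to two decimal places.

MRP = (8.46% − 3.64%) / (1.64 − 0.41) = 3.9187%
R_f = 3.64% − 0.41 × 3.9187% = 2.0333%
β_Ivers = ρ·σ_i/σ_m = 0.700 × 32.42 / 18.69 = 1.2142
E(R_Ivers) = R_f + β × MRP = 2.0333% + 1.2142 × 3.9187% = 6.79%

6.79%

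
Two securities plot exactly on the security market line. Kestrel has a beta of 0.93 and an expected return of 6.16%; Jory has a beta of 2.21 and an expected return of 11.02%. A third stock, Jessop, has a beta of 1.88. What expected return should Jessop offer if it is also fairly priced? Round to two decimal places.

MRP (SML slope) = (11.02% − 6.16%) / (2.21 − 0.93) = 4.86% / 1.28 = 3.7969%
R_f (intercept) = 6.16% − 0.93 × 3.7969% = 2.6289%
E(R_Jessop) = R_f + β × MRP = 2.6289% + 1.88 × 3.7969% = 9.77%

9.77%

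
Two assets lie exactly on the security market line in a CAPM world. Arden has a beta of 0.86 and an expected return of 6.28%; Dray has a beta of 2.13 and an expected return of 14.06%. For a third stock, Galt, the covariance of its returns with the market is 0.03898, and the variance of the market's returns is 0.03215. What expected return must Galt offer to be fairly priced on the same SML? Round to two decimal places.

8.44%

MRP = (14.06% − 6.28%) / (2.13 − 0.86) = 6.1260%
R_f = 6.28% − 0.86 × 6.1260% = 1.0116%
β_Galt = Cov / Var(R_m) = 0.03898 / 0.03215 = 1.2124
E(R_Galt) = R_f + β × MRP = 1.0116% + 1.2124 × 6.1260% = 8.44%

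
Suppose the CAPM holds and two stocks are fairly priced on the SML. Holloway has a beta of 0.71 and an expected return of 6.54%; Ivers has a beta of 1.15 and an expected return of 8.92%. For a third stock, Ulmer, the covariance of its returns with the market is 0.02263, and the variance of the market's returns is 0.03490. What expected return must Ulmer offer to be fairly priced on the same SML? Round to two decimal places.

MRP = (8.92% − 6.54%) / (1.15 − 0.71) = 5.4091%
R_f = 6.54% − 0.71 × 5.4091% = 2.6995%
β_Ulmer = Cov / Var(R_m) = 0.02263 / 0.03490 = 0.6484
E(R_Ulmer) = R_f + β × MRP = 2.6995% + 0.6484 × 5.4091% = 6.21%

6.21%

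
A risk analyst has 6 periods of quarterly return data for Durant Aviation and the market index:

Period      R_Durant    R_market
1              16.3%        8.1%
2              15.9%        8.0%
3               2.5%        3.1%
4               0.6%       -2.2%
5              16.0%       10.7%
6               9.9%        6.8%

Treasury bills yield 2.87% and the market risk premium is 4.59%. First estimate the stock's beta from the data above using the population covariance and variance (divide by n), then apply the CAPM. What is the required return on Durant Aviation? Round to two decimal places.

Mean R_i = (16.3 + 15.9 + 2.5 + 0.6 + 16.0 + 9.9) / 6 = 10.2000%
Mean R_m = (8.1 + 8.0 + 3.1 − 2.2 + 10.7 + 6.8) / 6 = 5.7500%
Σ(R_i − R̄_i)(R_m − R̄_m) = 152.2800  ⇒  Cov = 152.2800 / 6 = 25.3800
Σ(R_m − R̄_m)² = 106.4150  ⇒  Var(R_m) = 106.4150 / 6 = 17.7358
β = Cov / Var(R_m) = 25.3800 / 17.7358 = 1.4310
E(R) = R_f + β × MRP = 2.87% + 1.4310 × 4.59% = 9.44%

9.44%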